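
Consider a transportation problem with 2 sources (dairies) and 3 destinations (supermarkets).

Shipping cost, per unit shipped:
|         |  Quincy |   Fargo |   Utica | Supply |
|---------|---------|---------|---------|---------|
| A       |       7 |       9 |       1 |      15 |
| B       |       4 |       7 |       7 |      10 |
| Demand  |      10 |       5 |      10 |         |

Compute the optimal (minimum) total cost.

95

One minimum-cost allocation:
  A to Fargo: 5 × 9 = 45
  A to Utica: 10 × 1 = 10
  B to Quincy: 10 × 4 = 40
Total = 45 + 10 + 40 = 95.
(Supply check: A ships 15; B ships 10.)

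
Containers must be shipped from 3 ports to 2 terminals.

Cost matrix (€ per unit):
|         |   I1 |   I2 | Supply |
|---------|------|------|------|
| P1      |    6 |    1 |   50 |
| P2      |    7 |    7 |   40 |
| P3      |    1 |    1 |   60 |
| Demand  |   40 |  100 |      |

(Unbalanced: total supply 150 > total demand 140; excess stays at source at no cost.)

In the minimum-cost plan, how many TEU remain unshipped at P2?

10

An optimal plan:
  P1->I2: 50 × €1 = €50
  P2->I1: 30 × €7 = €210
  P3->I1: 10 × €1 = €10
  P3->I2: 50 × €1 = €50
Total cost = €320.
P2 ships 30 of its 40, leaving 10.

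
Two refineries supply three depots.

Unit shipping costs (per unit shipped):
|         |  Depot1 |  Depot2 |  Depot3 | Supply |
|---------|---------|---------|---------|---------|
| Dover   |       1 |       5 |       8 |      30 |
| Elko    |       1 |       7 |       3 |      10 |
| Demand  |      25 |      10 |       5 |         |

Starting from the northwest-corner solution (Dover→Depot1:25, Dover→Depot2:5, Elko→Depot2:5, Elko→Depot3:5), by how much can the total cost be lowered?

10

Current plan cost = 25·1 + 5·5 + 5·7 + 5·3 = 100.
Optimal plan:
  Dover->Depot1: 20 × 1 = 20
  Dover->Depot2: 10 × 5 = 50
  Elko->Depot1: 5 × 1 = 5
  Elko->Depot3: 5 × 3 = 15
Optimal cost = 90.
Saving = 100 − 90 = 10.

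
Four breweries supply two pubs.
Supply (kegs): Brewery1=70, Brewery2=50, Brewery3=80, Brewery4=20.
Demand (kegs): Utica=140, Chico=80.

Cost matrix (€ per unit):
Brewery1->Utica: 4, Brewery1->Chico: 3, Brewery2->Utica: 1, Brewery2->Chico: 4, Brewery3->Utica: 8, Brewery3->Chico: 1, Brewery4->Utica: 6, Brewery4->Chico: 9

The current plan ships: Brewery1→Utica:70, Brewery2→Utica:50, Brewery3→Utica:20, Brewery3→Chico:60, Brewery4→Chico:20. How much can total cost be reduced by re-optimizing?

200

Current plan cost = 70·4 + 50·1 + 20·8 + 60·1 + 20·9 = €730.
Optimal plan:
  Brewery1 to Utica: 70 × €4 = €280
  Brewery2 to Utica: 50 × €1 = €50
  Brewery3 to Chico: 80 × €1 = €80
  Brewery4 to Utica: 20 × €6 = €120
Optimal cost = €530.
Saving = 730 − 530 = €200.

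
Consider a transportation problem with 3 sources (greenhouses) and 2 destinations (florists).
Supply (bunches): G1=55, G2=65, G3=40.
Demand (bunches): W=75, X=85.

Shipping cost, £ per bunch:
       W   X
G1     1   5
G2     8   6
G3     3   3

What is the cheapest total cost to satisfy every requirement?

Optimal allocation:
  G1→W: 55 bunches
  G2→X: 65 bunches
  G3→W: 20 bunches
  G3→X: 20 bunches
Total cost = £565.

565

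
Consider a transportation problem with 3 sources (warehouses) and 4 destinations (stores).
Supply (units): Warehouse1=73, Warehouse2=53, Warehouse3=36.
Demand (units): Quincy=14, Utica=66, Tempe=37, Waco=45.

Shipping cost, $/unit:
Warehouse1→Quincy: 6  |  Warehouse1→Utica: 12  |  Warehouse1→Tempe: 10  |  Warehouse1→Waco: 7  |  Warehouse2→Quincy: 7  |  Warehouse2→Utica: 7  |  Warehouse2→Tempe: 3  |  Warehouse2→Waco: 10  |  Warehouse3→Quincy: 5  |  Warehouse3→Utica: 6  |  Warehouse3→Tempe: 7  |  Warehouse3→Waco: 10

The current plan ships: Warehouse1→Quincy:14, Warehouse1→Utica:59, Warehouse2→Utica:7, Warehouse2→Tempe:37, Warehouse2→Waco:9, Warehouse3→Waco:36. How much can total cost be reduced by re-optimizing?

Current plan cost = 14·6 + 59·12 + 7·7 + 37·3 + 9·10 + 36·10 = $1402.
Optimal plan:
  Warehouse1–Quincy: 14 × $6 = $84
  Warehouse1–Utica: 14 × $12 = $168
  Warehouse1–Waco: 45 × $7 = $315
  Warehouse2–Utica: 16 × $7 = $112
  Warehouse2–Tempe: 37 × $3 = $111
  Warehouse3–Utica: 36 × $6 = $216
Optimal cost = $1006.
Saving = 1402 − 1006 = $396.

396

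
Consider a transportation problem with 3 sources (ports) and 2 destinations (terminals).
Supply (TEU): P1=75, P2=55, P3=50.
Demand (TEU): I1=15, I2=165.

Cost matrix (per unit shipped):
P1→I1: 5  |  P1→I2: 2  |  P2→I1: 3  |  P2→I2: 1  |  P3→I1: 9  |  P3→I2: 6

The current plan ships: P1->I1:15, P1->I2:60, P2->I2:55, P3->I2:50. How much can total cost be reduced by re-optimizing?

Current plan cost = 15·5 + 60·2 + 55·1 + 50·6 = 550.
Optimal plan:
  P1→I2: 75 TEU
  P2→I1: 15 TEU
  P2→I2: 40 TEU
  P3→I2: 50 TEU
Optimal cost = 535.
Saving = 550 − 535 = 15.

15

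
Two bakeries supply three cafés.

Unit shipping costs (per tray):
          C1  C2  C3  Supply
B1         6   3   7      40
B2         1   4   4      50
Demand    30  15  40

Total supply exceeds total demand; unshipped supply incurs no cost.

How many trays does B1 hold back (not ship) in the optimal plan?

Minimum-cost shipments:
  B1->C2: 15 × 3 = 45
  B1->C3: 20 × 7 = 140
  B2->C1: 30 × 1 = 30
  B2->C3: 20 × 4 = 80
Total cost = 295.
B1 ships 35 of its 40, leaving 5.

5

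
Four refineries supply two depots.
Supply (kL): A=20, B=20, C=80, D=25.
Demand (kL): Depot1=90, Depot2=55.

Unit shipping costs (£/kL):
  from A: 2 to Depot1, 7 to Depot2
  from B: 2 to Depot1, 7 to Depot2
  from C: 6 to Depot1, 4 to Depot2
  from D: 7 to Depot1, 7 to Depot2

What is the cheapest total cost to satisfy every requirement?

625

A cheapest plan:
  A→Depot1: 20 × £2 = £40
  B→Depot1: 20 × £2 = £40
  C→Depot1: 25 × £6 = £150
  C→Depot2: 55 × £4 = £220
  D→Depot1: 25 × £7 = £175
Total = 40 + 40 + 150 + 220 + 175 = £625.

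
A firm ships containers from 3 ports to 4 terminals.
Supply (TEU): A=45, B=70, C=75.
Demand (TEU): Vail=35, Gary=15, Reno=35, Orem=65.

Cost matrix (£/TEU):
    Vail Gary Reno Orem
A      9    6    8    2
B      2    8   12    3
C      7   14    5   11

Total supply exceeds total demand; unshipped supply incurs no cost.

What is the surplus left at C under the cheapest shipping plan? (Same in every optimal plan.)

40

Minimum-cost shipments:
  A->Gary: 15 × £6 = £90
  A->Orem: 30 × £2 = £60
  B->Vail: 35 × £2 = £70
  B->Orem: 35 × £3 = £105
  C->Reno: 35 × £5 = £175
Total cost = £500.
C ships 35 of its 75, leaving 40.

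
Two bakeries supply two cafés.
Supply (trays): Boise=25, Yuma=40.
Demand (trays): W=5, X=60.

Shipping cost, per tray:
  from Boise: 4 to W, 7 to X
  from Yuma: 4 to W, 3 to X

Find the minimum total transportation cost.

An optimal shipping plan:
  Boise→W: 5 × 4 = 20
  Boise→X: 20 × 7 = 140
  Yuma→X: 40 × 3 = 120
Total = 20 + 140 + 120 = 280.

280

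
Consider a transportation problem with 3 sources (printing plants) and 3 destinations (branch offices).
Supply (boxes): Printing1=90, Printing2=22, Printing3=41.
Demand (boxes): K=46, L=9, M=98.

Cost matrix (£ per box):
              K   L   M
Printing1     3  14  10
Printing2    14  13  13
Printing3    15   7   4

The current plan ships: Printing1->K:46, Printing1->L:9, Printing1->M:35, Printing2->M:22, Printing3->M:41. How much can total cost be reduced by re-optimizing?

Current plan cost = 46·3 + 9·14 + 35·10 + 22·13 + 41·4 = £1064.
Optimal plan:
  Printing1–K: 46 × £3 = £138
  Printing1–M: 44 × £10 = £440
  Printing2–L: 9 × £13 = £117
  Printing2–M: 13 × £13 = £169
  Printing3–M: 41 × £4 = £164
Optimal cost = £1028.
Saving = 1064 − 1028 = £36.

36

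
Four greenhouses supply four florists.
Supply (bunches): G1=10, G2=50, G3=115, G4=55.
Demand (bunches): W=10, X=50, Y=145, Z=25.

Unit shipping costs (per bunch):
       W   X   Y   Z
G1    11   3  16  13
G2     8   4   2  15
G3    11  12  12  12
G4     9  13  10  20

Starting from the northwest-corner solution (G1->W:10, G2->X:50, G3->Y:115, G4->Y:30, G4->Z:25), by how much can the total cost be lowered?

440

Current plan cost = 10·11 + 50·4 + 115·12 + 30·10 + 25·20 = 2490.
Optimal plan:
  G1 to X: 10 bunches
  G2 to Y: 50 bunches
  G3 to X: 40 bunches
  G3 to Y: 50 bunches
  G3 to Z: 25 bunches
  G4 to W: 10 bunches
  G4 to Y: 45 bunches
Optimal cost = 2050.
Saving = 2490 − 2050 = 440.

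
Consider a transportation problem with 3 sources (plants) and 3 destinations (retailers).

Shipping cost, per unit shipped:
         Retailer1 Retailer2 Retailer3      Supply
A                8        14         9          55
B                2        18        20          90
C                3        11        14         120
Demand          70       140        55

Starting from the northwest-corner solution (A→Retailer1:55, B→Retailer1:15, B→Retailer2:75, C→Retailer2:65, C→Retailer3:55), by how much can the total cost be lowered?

990

Current plan cost = 55·8 + 15·2 + 75·18 + 65·11 + 55·14 = 3305.
Optimal plan:
  A->Retailer3: 55 × 9 = 495
  B->Retailer1: 70 × 2 = 140
  B->Retailer2: 20 × 18 = 360
  C->Retailer2: 120 × 11 = 1320
Optimal cost = 2315.
Saving = 3305 − 2315 = 990.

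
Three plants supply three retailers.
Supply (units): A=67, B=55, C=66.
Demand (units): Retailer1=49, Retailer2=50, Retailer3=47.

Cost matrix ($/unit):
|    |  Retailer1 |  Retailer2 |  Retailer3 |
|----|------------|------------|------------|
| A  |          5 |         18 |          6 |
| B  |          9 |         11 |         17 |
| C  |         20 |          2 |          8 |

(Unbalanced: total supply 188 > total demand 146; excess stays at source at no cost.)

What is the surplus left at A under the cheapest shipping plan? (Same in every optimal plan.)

Minimum-cost shipments:
  A→Retailer1: 36 × $5 = $180
  A→Retailer3: 31 × $6 = $186
  B→Retailer1: 13 × $9 = $117
  C→Retailer2: 50 × $2 = $100
  C→Retailer3: 16 × $8 = $128
Total cost = $711.
A ships 67 of its 67, leaving 0.

0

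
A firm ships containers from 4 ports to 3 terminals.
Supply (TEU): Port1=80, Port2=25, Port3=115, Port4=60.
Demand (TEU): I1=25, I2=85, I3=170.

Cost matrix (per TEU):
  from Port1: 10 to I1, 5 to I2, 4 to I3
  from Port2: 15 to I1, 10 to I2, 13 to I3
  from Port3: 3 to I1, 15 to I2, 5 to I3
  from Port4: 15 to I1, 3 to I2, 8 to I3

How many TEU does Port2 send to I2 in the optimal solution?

Optimal shipments:
  Port1 to I3: 80 TEU
  Port2 to I2: 25 TEU
  Port3 to I1: 25 TEU
  Port3 to I3: 90 TEU
  Port4 to I2: 60 TEU
Total cost = 1275.
So Port2→I2 carries 25 TEU.

25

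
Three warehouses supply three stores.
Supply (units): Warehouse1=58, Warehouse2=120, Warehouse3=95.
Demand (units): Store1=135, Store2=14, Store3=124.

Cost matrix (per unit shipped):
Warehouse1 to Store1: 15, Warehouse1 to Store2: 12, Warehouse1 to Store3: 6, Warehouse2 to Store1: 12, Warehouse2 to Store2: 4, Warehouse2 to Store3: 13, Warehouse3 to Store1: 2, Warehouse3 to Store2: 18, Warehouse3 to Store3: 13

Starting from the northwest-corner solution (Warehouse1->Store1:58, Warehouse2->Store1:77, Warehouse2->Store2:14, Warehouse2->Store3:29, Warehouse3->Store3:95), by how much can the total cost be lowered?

1530

Current plan cost = 58·15 + 77·12 + 14·4 + 29·13 + 95·13 = 3462.
Optimal plan:
  Warehouse1 to Store3: 58 units
  Warehouse2 to Store1: 40 units
  Warehouse2 to Store2: 14 units
  Warehouse2 to Store3: 66 units
  Warehouse3 to Store1: 95 units
Optimal cost = 1932.
Saving = 3462 − 1932 = 1530.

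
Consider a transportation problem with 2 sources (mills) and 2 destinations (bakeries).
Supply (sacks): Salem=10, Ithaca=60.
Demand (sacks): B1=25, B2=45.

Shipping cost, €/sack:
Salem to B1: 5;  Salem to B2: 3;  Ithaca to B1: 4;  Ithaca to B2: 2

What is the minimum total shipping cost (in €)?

Optimal allocation:
  Salem–B2: 10 × €3 = €30
  Ithaca–B1: 25 × €4 = €100
  Ithaca–B2: 35 × €2 = €70
Total = 30 + 100 + 70 = €200.

200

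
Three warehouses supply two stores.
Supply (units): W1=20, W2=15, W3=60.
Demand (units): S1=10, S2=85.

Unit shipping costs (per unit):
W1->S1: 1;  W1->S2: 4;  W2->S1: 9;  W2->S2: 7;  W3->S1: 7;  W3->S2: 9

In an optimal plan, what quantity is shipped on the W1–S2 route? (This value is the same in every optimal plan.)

Optimal shipments:
  W1 to S1: 10 units
  W1 to S2: 10 units
  W2 to S2: 15 units
  W3 to S2: 60 units
Total cost = 695.
So W1→S2 carries 10 units.

10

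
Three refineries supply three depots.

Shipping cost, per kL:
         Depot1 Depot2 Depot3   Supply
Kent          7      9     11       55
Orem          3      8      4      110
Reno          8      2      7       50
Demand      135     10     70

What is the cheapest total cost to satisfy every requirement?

Optimal allocation:
  Kent to Depot1: 55 × 7 = 385
  Orem to Depot1: 80 × 3 = 240
  Orem to Depot3: 30 × 4 = 120
  Reno to Depot2: 10 × 2 = 20
  Reno to Depot3: 40 × 7 = 280
Total = 385 + 240 + 120 + 20 + 280 = 1045.
(Supply check: Kent ships 55; Orem ships 110; Reno ships 50.)

1045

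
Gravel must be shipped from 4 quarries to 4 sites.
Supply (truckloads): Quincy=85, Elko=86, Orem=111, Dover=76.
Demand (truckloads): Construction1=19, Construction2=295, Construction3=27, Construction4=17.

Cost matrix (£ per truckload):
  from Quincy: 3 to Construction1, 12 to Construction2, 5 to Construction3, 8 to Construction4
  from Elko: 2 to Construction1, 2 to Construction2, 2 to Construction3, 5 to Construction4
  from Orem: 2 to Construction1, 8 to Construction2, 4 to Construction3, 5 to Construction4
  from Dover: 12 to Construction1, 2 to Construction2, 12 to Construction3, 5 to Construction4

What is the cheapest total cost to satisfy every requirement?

1804

An optimal shipping plan:
  Quincy->Construction1: 19 truckloads
  Quincy->Construction2: 22 truckloads
  Quincy->Construction3: 27 truckloads
  Quincy->Construction4: 17 truckloads
  Elko->Construction2: 86 truckloads
  Orem->Construction2: 111 truckloads
  Dover->Construction2: 76 truckloads
Total cost = £1804.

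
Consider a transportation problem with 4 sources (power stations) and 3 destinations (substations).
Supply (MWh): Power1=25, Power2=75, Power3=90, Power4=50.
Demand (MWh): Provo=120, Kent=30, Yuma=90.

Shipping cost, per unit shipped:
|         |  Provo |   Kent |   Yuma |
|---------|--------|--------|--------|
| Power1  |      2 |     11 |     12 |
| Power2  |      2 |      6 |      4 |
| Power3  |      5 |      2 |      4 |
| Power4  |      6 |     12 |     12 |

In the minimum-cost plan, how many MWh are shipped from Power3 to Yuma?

Solving gives:
  Power1–Provo: 25 × 2 = 50
  Power2–Provo: 45 × 2 = 90
  Power2–Yuma: 30 × 4 = 120
  Power3–Kent: 30 × 2 = 60
  Power3–Yuma: 60 × 4 = 240
  Power4–Provo: 50 × 6 = 300
Total cost = 860.
So Power3→Yuma carries 60 MWh.

60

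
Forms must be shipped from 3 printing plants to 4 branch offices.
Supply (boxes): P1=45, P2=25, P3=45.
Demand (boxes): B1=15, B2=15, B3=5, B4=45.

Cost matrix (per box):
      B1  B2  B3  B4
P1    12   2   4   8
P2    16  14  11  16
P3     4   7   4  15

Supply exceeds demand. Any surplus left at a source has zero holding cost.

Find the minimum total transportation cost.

A cheapest plan:
  P1 to B4: 45 boxes
  P3 to B1: 15 boxes
  P3 to B2: 15 boxes
  P3 to B3: 5 boxes
Total cost = 545.

545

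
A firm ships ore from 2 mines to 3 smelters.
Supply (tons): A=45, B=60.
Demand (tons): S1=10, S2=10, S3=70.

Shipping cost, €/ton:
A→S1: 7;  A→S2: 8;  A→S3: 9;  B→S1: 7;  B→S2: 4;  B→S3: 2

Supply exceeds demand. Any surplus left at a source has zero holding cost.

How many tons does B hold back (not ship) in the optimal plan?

0

Minimum-cost shipments:
  A–S1: 10 tons
  A–S2: 10 tons
  A–S3: 10 tons
  B–S3: 60 tons
Total cost = €360.
B ships 60 of its 60, leaving 0.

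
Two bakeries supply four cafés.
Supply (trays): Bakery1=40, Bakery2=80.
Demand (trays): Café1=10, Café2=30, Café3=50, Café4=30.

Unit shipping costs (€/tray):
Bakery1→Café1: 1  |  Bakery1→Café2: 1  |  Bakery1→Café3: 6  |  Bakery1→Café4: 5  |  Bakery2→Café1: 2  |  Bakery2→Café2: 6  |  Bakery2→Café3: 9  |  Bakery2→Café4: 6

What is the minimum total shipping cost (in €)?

650

An optimal shipping plan:
  Bakery1 to Café2: 30 × €1 = €30
  Bakery1 to Café3: 10 × €6 = €60
  Bakery2 to Café1: 10 × €2 = €20
  Bakery2 to Café3: 40 × €9 = €360
  Bakery2 to Café4: 30 × €6 = €180
Total = 30 + 60 + 20 + 360 + 180 = €650.
(Supply check: Bakery1 ships 40; Bakery2 ships 80.)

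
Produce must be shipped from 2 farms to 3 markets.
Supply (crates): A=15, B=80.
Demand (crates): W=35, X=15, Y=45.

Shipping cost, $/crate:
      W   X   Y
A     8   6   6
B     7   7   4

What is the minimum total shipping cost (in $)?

An optimal shipping plan:
  A→X: 15 × $6 = $90
  B→W: 35 × $7 = $245
  B→Y: 45 × $4 = $180
Total = 90 + 245 + 180 = $515.
(Supply check: A ships 15; B ships 80.)

515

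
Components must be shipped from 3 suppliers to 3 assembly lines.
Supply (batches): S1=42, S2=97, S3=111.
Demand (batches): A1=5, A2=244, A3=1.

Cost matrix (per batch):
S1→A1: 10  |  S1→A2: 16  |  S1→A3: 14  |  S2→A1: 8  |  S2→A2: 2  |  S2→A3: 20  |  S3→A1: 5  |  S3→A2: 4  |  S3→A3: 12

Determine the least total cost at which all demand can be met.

One minimum-cost allocation:
  S1→A1: 5 × 10 = 50
  S1→A2: 36 × 16 = 576
  S1→A3: 1 × 14 = 14
  S2→A2: 97 × 2 = 194
  S3→A2: 111 × 4 = 444
Total = 50 + 576 + 14 + 194 + 444 = 1278.

1278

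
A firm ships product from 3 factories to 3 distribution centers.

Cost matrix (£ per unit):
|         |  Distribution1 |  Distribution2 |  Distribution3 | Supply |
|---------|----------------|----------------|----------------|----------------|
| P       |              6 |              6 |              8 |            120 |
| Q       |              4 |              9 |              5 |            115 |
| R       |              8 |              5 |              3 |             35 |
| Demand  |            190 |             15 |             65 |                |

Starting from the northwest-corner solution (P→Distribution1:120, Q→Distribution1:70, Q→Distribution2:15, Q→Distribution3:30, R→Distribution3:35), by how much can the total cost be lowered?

75

Current plan cost = 120·6 + 70·4 + 15·9 + 30·5 + 35·3 = £1390.
Optimal plan:
  P to Distribution1: 105 × £6 = £630
  P to Distribution2: 15 × £6 = £90
  Q to Distribution1: 85 × £4 = £340
  Q to Distribution3: 30 × £5 = £150
  R to Distribution3: 35 × £3 = £105
Optimal cost = £1315.
Saving = 1390 − 1315 = £75.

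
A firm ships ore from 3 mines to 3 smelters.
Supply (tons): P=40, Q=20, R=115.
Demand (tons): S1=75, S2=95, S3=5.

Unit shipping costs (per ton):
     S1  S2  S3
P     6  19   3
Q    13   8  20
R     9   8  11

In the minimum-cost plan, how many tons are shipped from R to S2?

Optimal shipments:
  P to S1: 35 × 6 = 210
  P to S3: 5 × 3 = 15
  Q to S2: 20 × 8 = 160
  R to S1: 40 × 9 = 360
  R to S2: 75 × 8 = 600
Total cost = 1345.
So R→S2 carries 75 tons.

75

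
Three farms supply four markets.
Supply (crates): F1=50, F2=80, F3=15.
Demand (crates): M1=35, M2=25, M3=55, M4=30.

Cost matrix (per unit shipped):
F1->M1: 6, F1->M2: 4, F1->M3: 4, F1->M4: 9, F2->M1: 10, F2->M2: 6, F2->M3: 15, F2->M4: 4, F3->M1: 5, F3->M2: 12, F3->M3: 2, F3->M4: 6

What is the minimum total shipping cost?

An optimal shipping plan:
  F1–M1: 10 × 6 = 60
  F1–M3: 40 × 4 = 160
  F2–M1: 25 × 10 = 250
  F2–M2: 25 × 6 = 150
  F2–M4: 30 × 4 = 120
  F3–M3: 15 × 2 = 30
Total = 60 + 160 + 250 + 150 + 120 + 30 = 770.

770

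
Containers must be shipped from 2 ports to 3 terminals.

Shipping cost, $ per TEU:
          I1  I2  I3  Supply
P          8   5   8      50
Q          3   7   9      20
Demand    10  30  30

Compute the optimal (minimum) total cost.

One minimum-cost allocation:
  P–I2: 30 × $5 = $150
  P–I3: 20 × $8 = $160
  Q–I1: 10 × $3 = $30
  Q–I3: 10 × $9 = $90
Total = 150 + 160 + 30 + 90 = $430.

430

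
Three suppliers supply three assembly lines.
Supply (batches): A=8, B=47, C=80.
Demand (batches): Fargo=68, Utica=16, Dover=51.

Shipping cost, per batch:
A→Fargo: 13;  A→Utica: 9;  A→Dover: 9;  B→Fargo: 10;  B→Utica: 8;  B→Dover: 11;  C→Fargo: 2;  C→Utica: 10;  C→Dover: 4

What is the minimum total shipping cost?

725

A cheapest plan:
  A→Dover: 8 × 9 = 72
  B→Utica: 16 × 8 = 128
  B→Dover: 31 × 11 = 341
  C→Fargo: 68 × 2 = 136
  C→Dover: 12 × 4 = 48
Total = 72 + 128 + 341 + 136 + 48 = 725.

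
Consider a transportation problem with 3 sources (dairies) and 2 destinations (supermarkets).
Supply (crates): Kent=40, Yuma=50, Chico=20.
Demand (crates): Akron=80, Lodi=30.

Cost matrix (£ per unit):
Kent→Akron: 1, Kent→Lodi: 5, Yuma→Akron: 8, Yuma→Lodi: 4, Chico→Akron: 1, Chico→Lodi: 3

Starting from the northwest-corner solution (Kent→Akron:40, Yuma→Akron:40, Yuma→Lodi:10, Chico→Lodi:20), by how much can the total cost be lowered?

Current plan cost = 40·1 + 40·8 + 10·4 + 20·3 = £460.
Optimal plan:
  Kent→Akron: 40 × £1 = £40
  Yuma→Akron: 20 × £8 = £160
  Yuma→Lodi: 30 × £4 = £120
  Chico→Akron: 20 × £1 = £20
Optimal cost = £340.
Saving = 460 − 340 = £120.

120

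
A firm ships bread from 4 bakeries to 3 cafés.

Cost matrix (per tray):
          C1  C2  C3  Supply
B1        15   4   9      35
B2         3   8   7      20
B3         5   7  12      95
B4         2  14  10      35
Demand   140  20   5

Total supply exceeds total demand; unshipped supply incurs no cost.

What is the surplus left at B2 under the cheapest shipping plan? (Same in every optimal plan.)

0

An optimal plan:
  B1–C2: 20 × 4 = 80
  B2–C1: 15 × 3 = 45
  B2–C3: 5 × 7 = 35
  B3–C1: 90 × 5 = 450
  B4–C1: 35 × 2 = 70
Total cost = 680.
B2 ships 20 of its 20, leaving 0.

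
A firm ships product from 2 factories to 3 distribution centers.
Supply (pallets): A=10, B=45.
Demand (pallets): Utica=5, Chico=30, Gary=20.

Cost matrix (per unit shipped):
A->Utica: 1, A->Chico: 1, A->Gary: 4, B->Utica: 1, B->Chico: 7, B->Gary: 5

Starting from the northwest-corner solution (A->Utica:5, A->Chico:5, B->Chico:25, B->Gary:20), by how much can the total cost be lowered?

Current plan cost = 5·1 + 5·1 + 25·7 + 20·5 = 285.
Optimal plan:
  A→Chico: 10 × 1 = 10
  B→Utica: 5 × 1 = 5
  B→Chico: 20 × 7 = 140
  B→Gary: 20 × 5 = 100
Optimal cost = 255.
Saving = 285 − 255 = 30.

30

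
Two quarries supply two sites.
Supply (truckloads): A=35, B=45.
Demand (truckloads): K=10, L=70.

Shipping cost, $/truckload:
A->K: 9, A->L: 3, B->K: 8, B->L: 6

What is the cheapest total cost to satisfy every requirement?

One minimum-cost allocation:
  A→L: 35 truckloads
  B→K: 10 truckloads
  B→L: 35 truckloads
Total cost = $395.
(Supply check: A ships 35; B ships 45.)

395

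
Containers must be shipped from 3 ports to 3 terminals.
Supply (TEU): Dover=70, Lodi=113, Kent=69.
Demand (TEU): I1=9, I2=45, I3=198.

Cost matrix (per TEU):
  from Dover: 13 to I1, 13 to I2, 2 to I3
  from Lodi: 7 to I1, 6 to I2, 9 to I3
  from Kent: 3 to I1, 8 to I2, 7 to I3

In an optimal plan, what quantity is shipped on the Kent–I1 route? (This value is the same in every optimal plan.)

9

Solving gives:
  Dover–I3: 70 TEU
  Lodi–I2: 45 TEU
  Lodi–I3: 68 TEU
  Kent–I1: 9 TEU
  Kent–I3: 60 TEU
Total cost = 1469.
So Kent→I1 carries 9 TEU.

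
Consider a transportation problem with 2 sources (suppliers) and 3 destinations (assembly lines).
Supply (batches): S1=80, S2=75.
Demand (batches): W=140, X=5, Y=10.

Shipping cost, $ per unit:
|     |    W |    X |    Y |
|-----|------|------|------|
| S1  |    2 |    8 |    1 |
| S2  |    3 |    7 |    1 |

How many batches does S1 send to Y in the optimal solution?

Optimal shipments:
  S1→W: 80 × $2 = $160
  S2→W: 60 × $3 = $180
  S2→X: 5 × $7 = $35
  S2→Y: 10 × $1 = $10
Total cost = $385.
The route S1→Y is not used.

0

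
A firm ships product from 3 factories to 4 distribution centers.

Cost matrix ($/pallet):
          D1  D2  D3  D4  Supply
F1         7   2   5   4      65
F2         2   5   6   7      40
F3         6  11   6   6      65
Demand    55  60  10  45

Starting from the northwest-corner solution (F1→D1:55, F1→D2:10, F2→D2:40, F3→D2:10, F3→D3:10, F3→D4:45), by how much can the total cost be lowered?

435

Current plan cost = 55·7 + 10·2 + 40·5 + 10·11 + 10·6 + 45·6 = $1045.
Optimal plan:
  F1->D2: 60 × $2 = $120
  F1->D4: 5 × $4 = $20
  F2->D1: 40 × $2 = $80
  F3->D1: 15 × $6 = $90
  F3->D3: 10 × $6 = $60
  F3->D4: 40 × $6 = $240
Optimal cost = $610.
Saving = 1045 − 610 = $435.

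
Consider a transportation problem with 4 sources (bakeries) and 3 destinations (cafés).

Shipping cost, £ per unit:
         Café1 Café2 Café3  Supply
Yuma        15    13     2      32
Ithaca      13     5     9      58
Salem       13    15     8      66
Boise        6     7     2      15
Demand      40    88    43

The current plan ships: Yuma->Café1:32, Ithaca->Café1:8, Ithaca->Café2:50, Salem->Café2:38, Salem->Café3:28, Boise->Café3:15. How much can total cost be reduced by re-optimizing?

Current plan cost = 32·15 + 8·13 + 50·5 + 38·15 + 28·8 + 15·2 = £1658.
Optimal plan:
  Yuma to Café3: 32 × £2 = £64
  Ithaca to Café2: 58 × £5 = £290
  Salem to Café1: 40 × £13 = £520
  Salem to Café2: 15 × £15 = £225
  Salem to Café3: 11 × £8 = £88
  Boise to Café2: 15 × £7 = £105
Optimal cost = £1292.
Saving = 1658 − 1292 = £366.

366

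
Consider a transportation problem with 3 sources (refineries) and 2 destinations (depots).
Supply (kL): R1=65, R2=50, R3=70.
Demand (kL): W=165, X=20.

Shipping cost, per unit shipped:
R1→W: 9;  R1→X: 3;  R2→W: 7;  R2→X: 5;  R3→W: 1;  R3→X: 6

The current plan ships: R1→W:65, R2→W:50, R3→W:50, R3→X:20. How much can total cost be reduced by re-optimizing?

Current plan cost = 65·9 + 50·7 + 50·1 + 20·6 = 1105.
Optimal plan:
  R1–W: 45 kL
  R1–X: 20 kL
  R2–W: 50 kL
  R3–W: 70 kL
Optimal cost = 885.
Saving = 1105 − 885 = 220.

220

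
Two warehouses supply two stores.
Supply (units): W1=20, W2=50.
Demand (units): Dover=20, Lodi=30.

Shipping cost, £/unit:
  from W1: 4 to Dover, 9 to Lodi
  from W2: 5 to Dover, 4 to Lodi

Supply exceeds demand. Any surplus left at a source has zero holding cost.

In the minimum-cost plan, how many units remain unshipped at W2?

Minimum-cost shipments:
  W1–Dover: 20 × £4 = £80
  W2–Lodi: 30 × £4 = £120
Total cost = £200.
W2 ships 30 of its 50, leaving 20.

20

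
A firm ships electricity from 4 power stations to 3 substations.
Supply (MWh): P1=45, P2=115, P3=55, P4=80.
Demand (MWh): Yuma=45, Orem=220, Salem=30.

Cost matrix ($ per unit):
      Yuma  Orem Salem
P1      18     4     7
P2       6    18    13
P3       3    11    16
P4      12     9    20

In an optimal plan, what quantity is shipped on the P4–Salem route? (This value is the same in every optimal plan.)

0

The minimum-cost plan:
  P1->Orem: 45 MWh
  P2->Yuma: 45 MWh
  P2->Orem: 40 MWh
  P2->Salem: 30 MWh
  P3->Orem: 55 MWh
  P4->Orem: 80 MWh
Total cost = $2885.
The route P4→Salem is not used.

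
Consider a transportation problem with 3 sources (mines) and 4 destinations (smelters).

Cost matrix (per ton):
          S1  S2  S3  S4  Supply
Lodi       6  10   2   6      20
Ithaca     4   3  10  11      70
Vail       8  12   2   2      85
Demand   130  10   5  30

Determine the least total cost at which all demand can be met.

860

An optimal shipping plan:
  Lodi–S1: 20 × 6 = 120
  Ithaca–S1: 60 × 4 = 240
  Ithaca–S2: 10 × 3 = 30
  Vail–S1: 50 × 8 = 400
  Vail–S3: 5 × 2 = 10
  Vail–S4: 30 × 2 = 60
Total = 120 + 240 + 30 + 400 + 10 + 60 = 860.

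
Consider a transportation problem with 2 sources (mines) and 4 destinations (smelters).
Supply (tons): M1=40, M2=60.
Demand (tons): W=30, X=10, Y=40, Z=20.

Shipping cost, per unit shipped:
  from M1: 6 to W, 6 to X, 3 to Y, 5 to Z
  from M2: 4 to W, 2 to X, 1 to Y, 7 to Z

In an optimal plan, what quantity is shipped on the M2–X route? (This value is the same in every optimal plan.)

10

The minimum-cost plan:
  M1–W: 20 × 6 = 120
  M1–Z: 20 × 5 = 100
  M2–W: 10 × 4 = 40
  M2–X: 10 × 2 = 20
  M2–Y: 40 × 1 = 40
Total cost = 320.
So M2→X carries 10 tons.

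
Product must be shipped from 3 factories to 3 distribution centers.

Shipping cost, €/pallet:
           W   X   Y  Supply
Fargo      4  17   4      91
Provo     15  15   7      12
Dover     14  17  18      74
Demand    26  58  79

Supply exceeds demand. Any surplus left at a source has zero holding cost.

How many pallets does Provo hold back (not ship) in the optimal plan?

Minimum-cost shipments:
  Fargo–W: 24 × €4 = €96
  Fargo–Y: 67 × €4 = €268
  Provo–Y: 12 × €7 = €84
  Dover–W: 2 × €14 = €28
  Dover–X: 58 × €17 = €986
Total cost = €1462.
Provo ships 12 of its 12, leaving 0.

0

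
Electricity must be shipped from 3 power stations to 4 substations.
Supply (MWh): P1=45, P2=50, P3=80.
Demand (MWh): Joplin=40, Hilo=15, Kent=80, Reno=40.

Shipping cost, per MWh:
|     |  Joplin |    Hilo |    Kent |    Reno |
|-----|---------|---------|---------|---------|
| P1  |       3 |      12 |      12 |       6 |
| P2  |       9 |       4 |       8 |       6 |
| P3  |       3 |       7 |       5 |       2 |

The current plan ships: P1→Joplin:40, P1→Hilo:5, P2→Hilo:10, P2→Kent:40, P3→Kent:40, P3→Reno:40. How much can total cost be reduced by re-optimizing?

35

Current plan cost = 40·3 + 5·12 + 10·4 + 40·8 + 40·5 + 40·2 = 820.
Optimal plan:
  P1→Joplin: 40 × 3 = 120
  P1→Reno: 5 × 6 = 30
  P2→Hilo: 15 × 4 = 60
  P2→Kent: 35 × 8 = 280
  P3→Kent: 45 × 5 = 225
  P3→Reno: 35 × 2 = 70
Optimal cost = 785.
Saving = 820 − 785 = 35.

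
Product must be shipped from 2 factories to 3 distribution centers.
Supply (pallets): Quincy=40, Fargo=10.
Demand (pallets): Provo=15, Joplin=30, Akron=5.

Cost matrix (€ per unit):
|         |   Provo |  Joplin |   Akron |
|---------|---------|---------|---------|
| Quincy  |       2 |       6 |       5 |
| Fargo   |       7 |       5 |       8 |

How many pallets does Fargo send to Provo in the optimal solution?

Solving gives:
  Quincy→Provo: 15 × €2 = €30
  Quincy→Joplin: 20 × €6 = €120
  Quincy→Akron: 5 × €5 = €25
  Fargo→Joplin: 10 × €5 = €50
Total cost = €225.
The route Fargo→Provo is not used.

0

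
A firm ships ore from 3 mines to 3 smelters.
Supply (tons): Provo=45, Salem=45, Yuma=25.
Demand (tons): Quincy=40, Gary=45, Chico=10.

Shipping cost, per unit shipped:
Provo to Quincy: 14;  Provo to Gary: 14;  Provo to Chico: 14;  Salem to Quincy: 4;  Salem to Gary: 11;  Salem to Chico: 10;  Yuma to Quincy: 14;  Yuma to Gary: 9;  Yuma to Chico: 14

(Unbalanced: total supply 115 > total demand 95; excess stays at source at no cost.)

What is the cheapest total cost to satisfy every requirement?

785

A cheapest plan:
  Provo→Gary: 20 × 14 = 280
  Provo→Chico: 5 × 14 = 70
  Salem→Quincy: 40 × 4 = 160
  Salem→Chico: 5 × 10 = 50
  Yuma→Gary: 25 × 9 = 225
Total = 280 + 70 + 160 + 50 + 225 = 785.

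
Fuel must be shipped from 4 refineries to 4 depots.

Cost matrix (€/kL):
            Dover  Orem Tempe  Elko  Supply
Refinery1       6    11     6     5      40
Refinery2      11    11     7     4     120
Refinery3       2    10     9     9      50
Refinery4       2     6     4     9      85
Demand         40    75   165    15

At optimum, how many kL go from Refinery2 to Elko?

Optimal shipments:
  Refinery1→Tempe: 40 × €6 = €240
  Refinery2→Tempe: 105 × €7 = €735
  Refinery2→Elko: 15 × €4 = €60
  Refinery3→Dover: 40 × €2 = €80
  Refinery3→Orem: 10 × €10 = €100
  Refinery4→Orem: 65 × €6 = €390
  Refinery4→Tempe: 20 × €4 = €80
Total cost = €1685.
So Refinery2→Elko carries 15 kL.

15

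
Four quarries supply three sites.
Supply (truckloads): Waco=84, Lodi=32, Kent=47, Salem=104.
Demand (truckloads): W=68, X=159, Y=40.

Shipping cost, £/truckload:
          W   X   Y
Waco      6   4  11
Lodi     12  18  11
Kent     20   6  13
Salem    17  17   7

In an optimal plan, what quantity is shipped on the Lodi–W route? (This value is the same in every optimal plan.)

Solving gives:
  Waco->X: 84 × £4 = £336
  Lodi->W: 32 × £12 = £384
  Kent->X: 47 × £6 = £282
  Salem->W: 36 × £17 = £612
  Salem->X: 28 × £17 = £476
  Salem->Y: 40 × £7 = £280
Total cost = £2370.
So Lodi→W carries 32 truckloads.

32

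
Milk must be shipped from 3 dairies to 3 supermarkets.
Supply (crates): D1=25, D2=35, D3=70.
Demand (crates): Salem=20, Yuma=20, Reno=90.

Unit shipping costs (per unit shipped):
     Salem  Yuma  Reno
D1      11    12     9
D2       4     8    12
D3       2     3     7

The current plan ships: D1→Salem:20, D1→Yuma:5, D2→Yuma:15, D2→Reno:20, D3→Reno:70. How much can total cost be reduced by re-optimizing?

235

Current plan cost = 20·11 + 5·12 + 15·8 + 20·12 + 70·7 = 1130.
Optimal plan:
  D1→Reno: 25 × 9 = 225
  D2→Salem: 20 × 4 = 80
  D2→Reno: 15 × 12 = 180
  D3→Yuma: 20 × 3 = 60
  D3→Reno: 50 × 7 = 350
Optimal cost = 895.
Saving = 1130 − 895 = 235.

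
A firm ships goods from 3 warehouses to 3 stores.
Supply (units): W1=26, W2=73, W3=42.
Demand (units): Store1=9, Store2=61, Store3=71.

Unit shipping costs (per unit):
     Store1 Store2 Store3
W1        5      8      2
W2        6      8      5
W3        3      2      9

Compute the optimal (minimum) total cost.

One minimum-cost allocation:
  W1 to Store3: 26 × 2 = 52
  W2 to Store1: 9 × 6 = 54
  W2 to Store2: 19 × 8 = 152
  W2 to Store3: 45 × 5 = 225
  W3 to Store2: 42 × 2 = 84
Total = 52 + 54 + 152 + 225 + 84 = 567.
(Supply check: W1 ships 26; W2 ships 73; W3 ships 42.)

567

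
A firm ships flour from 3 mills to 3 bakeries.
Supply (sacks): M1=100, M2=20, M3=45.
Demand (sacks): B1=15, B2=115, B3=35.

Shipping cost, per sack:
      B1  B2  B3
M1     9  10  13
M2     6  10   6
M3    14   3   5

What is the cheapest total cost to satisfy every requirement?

1270

A cheapest plan:
  M1→B1: 15 × 9 = 135
  M1→B2: 85 × 10 = 850
  M2→B3: 20 × 6 = 120
  M3→B2: 30 × 3 = 90
  M3→B3: 15 × 5 = 75
Total = 135 + 850 + 120 + 90 + 75 = 1270.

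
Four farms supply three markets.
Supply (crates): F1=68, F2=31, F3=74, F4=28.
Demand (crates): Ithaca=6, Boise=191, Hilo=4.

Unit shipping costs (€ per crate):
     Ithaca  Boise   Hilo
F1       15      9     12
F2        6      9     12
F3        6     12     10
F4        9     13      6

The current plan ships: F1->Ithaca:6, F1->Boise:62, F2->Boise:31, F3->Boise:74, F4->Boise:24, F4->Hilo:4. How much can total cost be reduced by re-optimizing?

72

Current plan cost = 6·15 + 62·9 + 31·9 + 74·12 + 24·13 + 4·6 = €2151.
Optimal plan:
  F1→Boise: 68 crates
  F2→Boise: 31 crates
  F3→Ithaca: 6 crates
  F3→Boise: 68 crates
  F4→Boise: 24 crates
  F4→Hilo: 4 crates
Optimal cost = €2079.
Saving = 2151 − 2079 = €72.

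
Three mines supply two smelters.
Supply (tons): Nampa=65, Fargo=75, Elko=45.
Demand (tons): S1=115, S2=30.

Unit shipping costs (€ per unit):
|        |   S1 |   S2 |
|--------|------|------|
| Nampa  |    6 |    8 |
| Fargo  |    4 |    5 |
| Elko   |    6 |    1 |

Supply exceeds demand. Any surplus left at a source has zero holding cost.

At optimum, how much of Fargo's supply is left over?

0

An optimal plan:
  Nampa–S1: 25 × €6 = €150
  Fargo–S1: 75 × €4 = €300
  Elko–S1: 15 × €6 = €90
  Elko–S2: 30 × €1 = €30
Total cost = €570.
Fargo ships 75 of its 75, leaving 0.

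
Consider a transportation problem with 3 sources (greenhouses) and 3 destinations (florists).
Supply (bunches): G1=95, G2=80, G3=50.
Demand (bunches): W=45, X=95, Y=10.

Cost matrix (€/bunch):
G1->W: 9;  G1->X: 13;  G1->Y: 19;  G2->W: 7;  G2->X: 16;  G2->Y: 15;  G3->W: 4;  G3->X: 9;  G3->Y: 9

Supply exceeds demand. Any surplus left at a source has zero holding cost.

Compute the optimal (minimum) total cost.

1480

One minimum-cost allocation:
  G1–X: 55 × €13 = €715
  G2–W: 45 × €7 = €315
  G3–X: 40 × €9 = €360
  G3–Y: 10 × €9 = €90
Total = 715 + 315 + 360 + 90 = €1480.
(Supply check: G1 ships 55; G2 ships 45; G3 ships 50.)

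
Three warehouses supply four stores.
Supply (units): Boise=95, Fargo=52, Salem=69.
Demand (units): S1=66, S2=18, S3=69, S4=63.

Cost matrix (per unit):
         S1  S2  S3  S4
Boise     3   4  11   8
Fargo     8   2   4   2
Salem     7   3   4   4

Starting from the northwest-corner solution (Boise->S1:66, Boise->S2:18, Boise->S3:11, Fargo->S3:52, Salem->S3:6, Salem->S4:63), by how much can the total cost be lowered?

Current plan cost = 66·3 + 18·4 + 11·11 + 52·4 + 6·4 + 63·4 = 875.
Optimal plan:
  Boise->S1: 66 × 3 = 198
  Boise->S2: 18 × 4 = 72
  Boise->S4: 11 × 8 = 88
  Fargo->S4: 52 × 2 = 104
  Salem->S3: 69 × 4 = 276
Optimal cost = 738.
Saving = 875 − 738 = 137.

137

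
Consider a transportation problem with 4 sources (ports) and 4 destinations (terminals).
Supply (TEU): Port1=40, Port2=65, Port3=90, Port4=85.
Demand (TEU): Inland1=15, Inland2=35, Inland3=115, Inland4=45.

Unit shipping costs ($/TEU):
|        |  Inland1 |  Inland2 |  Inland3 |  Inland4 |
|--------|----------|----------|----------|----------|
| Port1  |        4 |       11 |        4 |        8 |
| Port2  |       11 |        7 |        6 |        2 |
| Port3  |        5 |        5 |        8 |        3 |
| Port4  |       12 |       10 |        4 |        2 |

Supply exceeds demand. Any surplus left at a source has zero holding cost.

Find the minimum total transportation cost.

790

One minimum-cost allocation:
  Port1->Inland1: 10 × $4 = $40
  Port1->Inland3: 30 × $4 = $120
  Port2->Inland4: 45 × $2 = $90
  Port3->Inland1: 5 × $5 = $25
  Port3->Inland2: 35 × $5 = $175
  Port4->Inland3: 85 × $4 = $340
Total = 40 + 120 + 90 + 25 + 175 + 340 = $790.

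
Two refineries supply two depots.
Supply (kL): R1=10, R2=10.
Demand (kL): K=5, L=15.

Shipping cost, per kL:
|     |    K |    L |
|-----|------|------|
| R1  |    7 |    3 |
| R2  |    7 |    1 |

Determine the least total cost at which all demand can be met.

A cheapest plan:
  R1->K: 5 × 7 = 35
  R1->L: 5 × 3 = 15
  R2->L: 10 × 1 = 10
Total = 35 + 15 + 10 = 60.

60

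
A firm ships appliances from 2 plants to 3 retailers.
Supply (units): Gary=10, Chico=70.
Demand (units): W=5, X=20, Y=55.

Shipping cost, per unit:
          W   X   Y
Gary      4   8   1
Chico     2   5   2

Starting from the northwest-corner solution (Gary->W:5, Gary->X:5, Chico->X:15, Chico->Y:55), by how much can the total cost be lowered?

35

Current plan cost = 5·4 + 5·8 + 15·5 + 55·2 = 245.
Optimal plan:
  Gary->Y: 10 × 1 = 10
  Chico->W: 5 × 2 = 10
  Chico->X: 20 × 5 = 100
  Chico->Y: 45 × 2 = 90
Optimal cost = 210.
Saving = 245 − 210 = 35.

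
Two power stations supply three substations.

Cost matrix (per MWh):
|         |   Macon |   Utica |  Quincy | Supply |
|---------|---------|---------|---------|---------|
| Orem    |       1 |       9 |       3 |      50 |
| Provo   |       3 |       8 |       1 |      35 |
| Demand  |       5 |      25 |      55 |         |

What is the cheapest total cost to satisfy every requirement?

An optimal shipping plan:
  Orem->Macon: 5 × 1 = 5
  Orem->Utica: 25 × 9 = 225
  Orem->Quincy: 20 × 3 = 60
  Provo->Quincy: 35 × 1 = 35
Total = 5 + 225 + 60 + 35 = 325.

325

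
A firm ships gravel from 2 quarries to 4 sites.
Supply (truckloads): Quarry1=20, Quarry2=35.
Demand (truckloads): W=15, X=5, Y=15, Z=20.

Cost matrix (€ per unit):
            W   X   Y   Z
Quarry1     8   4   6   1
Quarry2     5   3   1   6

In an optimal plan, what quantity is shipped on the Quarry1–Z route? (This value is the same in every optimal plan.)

20

Optimal shipments:
  Quarry1->Z: 20 × €1 = €20
  Quarry2->W: 15 × €5 = €75
  Quarry2->X: 5 × €3 = €15
  Quarry2->Y: 15 × €1 = €15
Total cost = €125.
So Quarry1→Z carries 20 truckloads.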